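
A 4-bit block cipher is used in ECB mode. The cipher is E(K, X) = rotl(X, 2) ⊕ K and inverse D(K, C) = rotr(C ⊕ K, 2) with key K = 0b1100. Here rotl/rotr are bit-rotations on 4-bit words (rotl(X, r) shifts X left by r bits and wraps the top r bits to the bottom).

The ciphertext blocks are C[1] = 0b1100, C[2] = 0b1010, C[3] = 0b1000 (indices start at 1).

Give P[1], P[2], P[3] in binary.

P[1] = 0b0000, P[2] = 0b1001, P[3] = 0b0001

ECB decryption: P_i = D(K, C_i).
P[1]: D(K, 0b1100) = 0b0000.
P[2]: D(K, 0b1010) = 0b1001.
P[3]: D(K, 0b1000) = 0b0001.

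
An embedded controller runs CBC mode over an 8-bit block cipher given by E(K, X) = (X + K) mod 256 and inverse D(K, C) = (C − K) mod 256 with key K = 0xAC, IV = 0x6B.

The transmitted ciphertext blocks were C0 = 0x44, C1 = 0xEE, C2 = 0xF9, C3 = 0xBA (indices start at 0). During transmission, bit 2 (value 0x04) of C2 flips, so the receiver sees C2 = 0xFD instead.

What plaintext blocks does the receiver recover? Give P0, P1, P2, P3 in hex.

P0 = 0xF3, P1 = 0x06, P2 = 0xBF, P3 = 0xF3

CBC decryption: P_i = D(K, C_i) ⊕ C_{i−1}, with C_{−1} = IV.
Only C2 changed, to 0xFD. In CBC, a change in C_i garbles P_i and flips the same bit in P_{i+1}. Decrypting the received ciphertext:
P0: D(K, 0x44) = 0x98; 0x98 ⊕ 0x6B = 0xF3.
P1: D(K, 0xEE) = 0x42; 0x42 ⊕ 0x44 = 0x06.
P2: D(K, 0xFD) = 0x51; 0x51 ⊕ 0xEE = 0xBF.
P3: D(K, 0xBA) = 0x0E; 0x0E ⊕ 0xFD = 0xF3.
Blocks that differ from the original plaintext: P2, P3.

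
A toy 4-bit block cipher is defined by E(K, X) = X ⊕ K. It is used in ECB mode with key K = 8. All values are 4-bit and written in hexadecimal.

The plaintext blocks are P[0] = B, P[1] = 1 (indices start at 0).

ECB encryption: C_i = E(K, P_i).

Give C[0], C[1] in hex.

C[0] = 3, C[1] = 9

C[0]: E(K, B) = 3.
C[1]: E(K, 1) = 9.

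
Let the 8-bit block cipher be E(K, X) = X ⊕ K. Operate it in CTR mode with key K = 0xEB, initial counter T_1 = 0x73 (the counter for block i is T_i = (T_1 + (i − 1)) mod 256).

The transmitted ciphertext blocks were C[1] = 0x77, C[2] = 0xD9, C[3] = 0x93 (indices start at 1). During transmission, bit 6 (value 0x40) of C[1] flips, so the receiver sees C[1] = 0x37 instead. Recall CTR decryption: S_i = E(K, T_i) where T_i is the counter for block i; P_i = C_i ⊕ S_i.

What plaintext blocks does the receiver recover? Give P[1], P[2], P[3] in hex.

Only C[1] changed, to 0x37. In CTR, a change in C_i flips the same bit in P_i only; the keystream is unaffected. Decrypting the received ciphertext:
P[1]: T = 0x73, S = E(K, T) = 0x98; 0x37 ⊕ 0x98 = 0xAF.
P[2]: T = 0x74, S = E(K, T) = 0x9F; 0xD9 ⊕ 0x9F = 0x46.
P[3]: T = 0x75, S = E(K, T) = 0x9E; 0x93 ⊕ 0x9E = 0x0D.
Blocks that differ from the original plaintext: P[1].

P[1] = 0xAF, P[2] = 0x46, P[3] = 0x0D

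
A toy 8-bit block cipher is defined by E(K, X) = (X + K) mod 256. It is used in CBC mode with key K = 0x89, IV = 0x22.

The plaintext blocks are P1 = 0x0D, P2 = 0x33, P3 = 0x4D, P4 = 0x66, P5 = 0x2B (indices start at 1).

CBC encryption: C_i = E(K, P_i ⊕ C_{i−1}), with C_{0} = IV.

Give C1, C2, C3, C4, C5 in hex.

C1 = 0xB8, C2 = 0x14, C3 = 0xE2, C4 = 0x0D, C5 = 0xAF

C1: P1 ⊕ 0x22 = 0x2F; E(K, 0x2F) = 0xB8.
C2: P2 ⊕ 0xB8 = 0x8B; E(K, 0x8B) = 0x14.
C3: P3 ⊕ 0x14 = 0x59; E(K, 0x59) = 0xE2.
C4: P4 ⊕ 0xE2 = 0x84; E(K, 0x84) = 0x0D.
C5: P5 ⊕ 0x0D = 0x26; E(K, 0x26) = 0xAF.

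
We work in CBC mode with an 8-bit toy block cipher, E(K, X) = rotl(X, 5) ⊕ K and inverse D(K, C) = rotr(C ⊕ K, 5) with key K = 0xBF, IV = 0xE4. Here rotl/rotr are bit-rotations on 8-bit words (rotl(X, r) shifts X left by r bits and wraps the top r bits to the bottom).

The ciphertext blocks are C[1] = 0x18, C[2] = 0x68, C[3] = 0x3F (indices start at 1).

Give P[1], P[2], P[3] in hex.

CBC decryption: P_i = D(K, C_i) ⊕ C_{i−1}, with C_{0} = IV.
P[1]: D(K, 0x18) = 0x3D; 0x3D ⊕ 0xE4 = 0xD9.
P[2]: D(K, 0x68) = 0xBE; 0xBE ⊕ 0x18 = 0xA6.
P[3]: D(K, 0x3F) = 0x04; 0x04 ⊕ 0x68 = 0x6C.

P[1] = 0xD9, P[2] = 0xA6, P[3] = 0x6C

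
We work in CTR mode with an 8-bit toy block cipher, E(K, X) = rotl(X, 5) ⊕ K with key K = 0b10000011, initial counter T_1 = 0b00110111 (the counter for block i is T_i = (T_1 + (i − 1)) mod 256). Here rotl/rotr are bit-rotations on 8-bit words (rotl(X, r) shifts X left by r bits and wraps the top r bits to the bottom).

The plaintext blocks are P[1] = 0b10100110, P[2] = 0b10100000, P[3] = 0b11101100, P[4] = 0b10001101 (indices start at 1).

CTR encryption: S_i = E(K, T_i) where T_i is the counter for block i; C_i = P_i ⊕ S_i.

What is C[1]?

C[1] = 0b11000011

C[1]: T = 0b00110111, S = E(K, T) = 0b01100101; 0b10100110 ⊕ 0b01100101 = 0b11000011.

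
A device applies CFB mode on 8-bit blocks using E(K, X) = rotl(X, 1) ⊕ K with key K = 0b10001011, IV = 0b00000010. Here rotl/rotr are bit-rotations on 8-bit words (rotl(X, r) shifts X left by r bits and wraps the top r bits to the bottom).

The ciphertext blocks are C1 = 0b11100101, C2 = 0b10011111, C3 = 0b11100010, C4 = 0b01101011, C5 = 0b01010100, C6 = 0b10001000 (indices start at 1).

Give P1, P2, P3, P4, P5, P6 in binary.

CFB decryption: P_i = C_i ⊕ E(K, C_{i−1}), with C_{0} = IV.
P1: E(K, 0b00000010) = 0b10001111; 0b11100101 ⊕ 0b10001111 = 0b01101010.
P2: E(K, 0b11100101) = 0b01000000; 0b10011111 ⊕ 0b01000000 = 0b11011111.
P3: E(K, 0b10011111) = 0b10110100; 0b11100010 ⊕ 0b10110100 = 0b01010110.
P4: E(K, 0b11100010) = 0b01001110; 0b01101011 ⊕ 0b01001110 = 0b00100101.
P5: E(K, 0b01101011) = 0b01011101; 0b01010100 ⊕ 0b01011101 = 0b00001001.
P6: E(K, 0b01010100) = 0b00100011; 0b10001000 ⊕ 0b00100011 = 0b10101011.

P1 = 0b01101010, P2 = 0b11011111, P3 = 0b01010110, P4 = 0b00100101, P5 = 0b00001001, P6 = 0b10101011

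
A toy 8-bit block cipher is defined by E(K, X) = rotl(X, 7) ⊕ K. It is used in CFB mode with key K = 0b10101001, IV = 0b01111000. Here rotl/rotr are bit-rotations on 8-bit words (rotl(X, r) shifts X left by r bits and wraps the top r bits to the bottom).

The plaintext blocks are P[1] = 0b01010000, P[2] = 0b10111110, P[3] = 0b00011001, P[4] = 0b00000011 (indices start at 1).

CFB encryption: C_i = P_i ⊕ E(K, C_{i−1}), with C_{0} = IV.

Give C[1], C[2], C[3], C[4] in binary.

C[1] = 0b11000101, C[2] = 0b11110101, C[3] = 0b01001010, C[4] = 0b10001111

C[1]: E(K, 0b01111000) = 0b10010101; 0b01010000 ⊕ 0b10010101 = 0b11000101.
C[2]: E(K, 0b11000101) = 0b01001011; 0b10111110 ⊕ 0b01001011 = 0b11110101.
C[3]: E(K, 0b11110101) = 0b01010011; 0b00011001 ⊕ 0b01010011 = 0b01001010.
C[4]: E(K, 0b01001010) = 0b10001100; 0b00000011 ⊕ 0b10001100 = 0b10001111.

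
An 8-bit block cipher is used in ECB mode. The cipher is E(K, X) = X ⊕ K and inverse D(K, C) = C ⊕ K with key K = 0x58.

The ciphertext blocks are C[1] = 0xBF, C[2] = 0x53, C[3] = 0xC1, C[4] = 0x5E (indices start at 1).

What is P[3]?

ECB decryption: P_i = D(K, C_i).
P[3]: D(K, 0xC1) = 0x99.

P[3] = 0x99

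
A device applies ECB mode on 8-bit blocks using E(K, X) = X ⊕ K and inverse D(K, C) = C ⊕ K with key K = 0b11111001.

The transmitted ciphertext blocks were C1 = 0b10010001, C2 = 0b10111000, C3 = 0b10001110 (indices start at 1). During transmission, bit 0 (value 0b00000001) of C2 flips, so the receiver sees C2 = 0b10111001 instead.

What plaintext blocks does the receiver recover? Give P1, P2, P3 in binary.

ECB decryption: P_i = D(K, C_i).
Only C2 changed, to 0b10111001. In ECB, a change in C_i affects only P_i. Decrypting the received ciphertext:
P1: D(K, 0b10010001) = 0b01101000.
P2: D(K, 0b10111001) = 0b01000000.
P3: D(K, 0b10001110) = 0b01110111.
Blocks that differ from the original plaintext: P2.

P1 = 0b01101000, P2 = 0b01000000, P3 = 0b01110111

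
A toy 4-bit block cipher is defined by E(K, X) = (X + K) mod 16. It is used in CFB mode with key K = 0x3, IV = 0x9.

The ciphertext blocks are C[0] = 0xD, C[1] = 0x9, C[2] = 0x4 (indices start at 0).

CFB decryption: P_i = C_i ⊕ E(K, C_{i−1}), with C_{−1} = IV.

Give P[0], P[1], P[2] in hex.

P[0]: E(K, 0x9) = 0xC; 0xD ⊕ 0xC = 0x1.
P[1]: E(K, 0xD) = 0x0; 0x9 ⊕ 0x0 = 0x9.
P[2]: E(K, 0x9) = 0xC; 0x4 ⊕ 0xC = 0x8.

P[0] = 0x1, P[1] = 0x9, P[2] = 0x8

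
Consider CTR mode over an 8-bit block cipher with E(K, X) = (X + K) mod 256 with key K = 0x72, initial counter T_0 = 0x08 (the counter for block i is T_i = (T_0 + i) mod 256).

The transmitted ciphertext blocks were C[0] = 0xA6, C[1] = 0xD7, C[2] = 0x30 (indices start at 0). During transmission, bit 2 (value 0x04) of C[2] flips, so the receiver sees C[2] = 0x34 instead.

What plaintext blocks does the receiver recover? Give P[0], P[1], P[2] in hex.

P[0] = 0xDC, P[1] = 0xAC, P[2] = 0x48

CTR decryption: S_i = E(K, T_i) where T_i is the counter for block i; P_i = C_i ⊕ S_i.
Only C[2] changed, to 0x34. In CTR, a change in C_i flips the same bit in P_i only; the keystream is unaffected. Decrypting the received ciphertext:
P[0]: T = 0x08, S = E(K, T) = 0x7A; 0xA6 ⊕ 0x7A = 0xDC.
P[1]: T = 0x09, S = E(K, T) = 0x7B; 0xD7 ⊕ 0x7B = 0xAC.
P[2]: T = 0x0A, S = E(K, T) = 0x7C; 0x34 ⊕ 0x7C = 0x48.
Blocks that differ from the original plaintext: P[2].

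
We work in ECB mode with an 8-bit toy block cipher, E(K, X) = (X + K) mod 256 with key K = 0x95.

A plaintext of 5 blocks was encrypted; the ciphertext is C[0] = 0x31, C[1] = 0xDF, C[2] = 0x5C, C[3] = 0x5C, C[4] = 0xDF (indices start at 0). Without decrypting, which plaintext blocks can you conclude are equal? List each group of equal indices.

ECB encrypts each block independently with the same key, so equal ciphertext blocks imply equal plaintext blocks.
C[1] = C[4] = 0xDF, so P[1] = P[4].
C[2] = C[3] = 0x5C, so P[2] = P[3].

P[1] = P[4]; P[2] = P[3]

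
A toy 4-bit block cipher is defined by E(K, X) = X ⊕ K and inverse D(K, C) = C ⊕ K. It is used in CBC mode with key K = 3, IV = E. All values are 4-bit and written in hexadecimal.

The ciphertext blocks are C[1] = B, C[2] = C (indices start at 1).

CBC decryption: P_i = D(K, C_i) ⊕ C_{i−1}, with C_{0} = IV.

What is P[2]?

P[2] = 4

P[2]: D(K, C) = F; F ⊕ B = 4.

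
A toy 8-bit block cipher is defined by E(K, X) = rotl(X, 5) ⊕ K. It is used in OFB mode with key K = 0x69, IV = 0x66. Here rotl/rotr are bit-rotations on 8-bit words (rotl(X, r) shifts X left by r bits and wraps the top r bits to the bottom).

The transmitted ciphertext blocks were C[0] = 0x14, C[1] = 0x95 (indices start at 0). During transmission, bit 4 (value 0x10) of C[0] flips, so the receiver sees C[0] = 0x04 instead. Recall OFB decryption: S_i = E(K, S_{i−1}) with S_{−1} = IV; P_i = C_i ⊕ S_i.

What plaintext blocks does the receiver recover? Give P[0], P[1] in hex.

Only C[0] changed, to 0x04. In OFB, a change in C_i flips the same bit in P_i only; the keystream is unaffected. Decrypting the received ciphertext:
P[0]: S = E(K, 0x66) = 0xA5; 0x04 ⊕ 0xA5 = 0xA1.
P[1]: S = E(K, 0xA5) = 0xDD; 0x95 ⊕ 0xDD = 0x48.
Blocks that differ from the original plaintext: P[0].

P[0] = 0xA1, P[1] = 0x48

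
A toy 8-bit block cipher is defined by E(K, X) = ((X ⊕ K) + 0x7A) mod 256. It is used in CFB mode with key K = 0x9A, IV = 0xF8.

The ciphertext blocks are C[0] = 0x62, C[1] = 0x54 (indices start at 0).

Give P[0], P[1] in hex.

P[0] = 0xBE, P[1] = 0x26

CFB decryption: P_i = C_i ⊕ E(K, C_{i−1}), with C_{−1} = IV.
P[0]: E(K, 0xF8) = 0xDC; 0x62 ⊕ 0xDC = 0xBE.
P[1]: E(K, 0x62) = 0x72; 0x54 ⊕ 0x72 = 0x26.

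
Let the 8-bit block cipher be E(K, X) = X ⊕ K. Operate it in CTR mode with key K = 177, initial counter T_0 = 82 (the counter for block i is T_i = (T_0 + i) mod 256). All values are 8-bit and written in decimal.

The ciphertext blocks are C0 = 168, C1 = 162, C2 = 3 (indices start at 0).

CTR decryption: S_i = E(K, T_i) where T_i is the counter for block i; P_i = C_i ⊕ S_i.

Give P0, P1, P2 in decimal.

P0 = 75, P1 = 64, P2 = 230

P0: T = 82, S = E(K, T) = 227; 168 ⊕ 227 = 75.
P1: T = 83, S = E(K, T) = 226; 162 ⊕ 226 = 64.
P2: T = 84, S = E(K, T) = 229; 3 ⊕ 229 = 230.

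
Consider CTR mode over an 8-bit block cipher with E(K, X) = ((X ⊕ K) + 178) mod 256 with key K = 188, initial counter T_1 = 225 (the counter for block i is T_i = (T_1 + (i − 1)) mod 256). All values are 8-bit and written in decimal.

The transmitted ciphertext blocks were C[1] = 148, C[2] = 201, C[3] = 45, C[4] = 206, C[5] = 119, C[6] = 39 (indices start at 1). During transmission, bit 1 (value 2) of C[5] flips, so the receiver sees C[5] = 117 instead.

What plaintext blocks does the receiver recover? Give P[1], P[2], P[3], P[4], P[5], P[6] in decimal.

P[1] = 155, P[2] = 217, P[3] = 60, P[4] = 196, P[5] = 126, P[6] = 43

CTR decryption: S_i = E(K, T_i) where T_i is the counter for block i; P_i = C_i ⊕ S_i.
Only C[5] changed, to 117. In CTR, a change in C_i flips the same bit in P_i only; the keystream is unaffected. Decrypting the received ciphertext:
P[1]: T = 225, S = E(K, T) = 15; 148 ⊕ 15 = 155.
P[2]: T = 226, S = E(K, T) = 16; 201 ⊕ 16 = 217.
P[3]: T = 227, S = E(K, T) = 17; 45 ⊕ 17 = 60.
P[4]: T = 228, S = E(K, T) = 10; 206 ⊕ 10 = 196.
P[5]: T = 229, S = E(K, T) = 11; 117 ⊕ 11 = 126.
P[6]: T = 230, S = E(K, T) = 12; 39 ⊕ 12 = 43.
Blocks that differ from the original plaintext: P[5].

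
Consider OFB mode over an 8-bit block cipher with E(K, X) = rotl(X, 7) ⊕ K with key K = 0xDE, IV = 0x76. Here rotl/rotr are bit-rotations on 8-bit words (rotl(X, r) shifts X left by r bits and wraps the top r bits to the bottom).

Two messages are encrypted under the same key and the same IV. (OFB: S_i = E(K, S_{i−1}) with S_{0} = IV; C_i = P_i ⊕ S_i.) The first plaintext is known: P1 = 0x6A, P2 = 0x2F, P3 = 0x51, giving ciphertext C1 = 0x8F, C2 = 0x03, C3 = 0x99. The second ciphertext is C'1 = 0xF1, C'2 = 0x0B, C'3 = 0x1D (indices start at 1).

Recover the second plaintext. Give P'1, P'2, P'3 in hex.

In OFB with a reused IV, both messages share the same keystream S_i, so C_i ⊕ C'_i = P_i ⊕ P'_i and thus P'_i = P_i ⊕ C_i ⊕ C'_i.
P'1: 0x6A ⊕ 0x8F ⊕ 0xF1 = 0x14.
P'2: 0x2F ⊕ 0x03 ⊕ 0x0B = 0x27.
P'3: 0x51 ⊕ 0x99 ⊕ 0x1D = 0xD5.

P'1 = 0x14, P'2 = 0x27, P'3 = 0xD5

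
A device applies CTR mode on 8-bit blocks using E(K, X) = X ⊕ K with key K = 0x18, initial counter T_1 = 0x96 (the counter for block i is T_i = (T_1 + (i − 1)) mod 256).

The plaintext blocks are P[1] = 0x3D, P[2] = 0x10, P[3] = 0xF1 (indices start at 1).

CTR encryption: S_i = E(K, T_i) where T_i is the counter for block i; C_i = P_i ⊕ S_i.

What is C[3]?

C[3] = 0x71

C[1]: T = 0x96, S = E(K, T) = 0x8E; 0x3D ⊕ 0x8E = 0xB3.
C[2]: T = 0x97, S = E(K, T) = 0x8F; 0x10 ⊕ 0x8F = 0x9F.
C[3]: T = 0x98, S = E(K, T) = 0x80; 0xF1 ⊕ 0x80 = 0x71.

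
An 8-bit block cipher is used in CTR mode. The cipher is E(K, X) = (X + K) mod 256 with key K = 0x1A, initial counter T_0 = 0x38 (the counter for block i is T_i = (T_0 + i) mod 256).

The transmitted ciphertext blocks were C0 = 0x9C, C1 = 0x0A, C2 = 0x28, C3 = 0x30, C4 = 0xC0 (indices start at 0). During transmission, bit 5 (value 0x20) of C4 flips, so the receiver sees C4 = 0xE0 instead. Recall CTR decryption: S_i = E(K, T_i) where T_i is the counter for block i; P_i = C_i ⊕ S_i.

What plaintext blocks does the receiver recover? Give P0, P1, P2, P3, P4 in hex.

Only C4 changed, to 0xE0. In CTR, a change in C_i flips the same bit in P_i only; the keystream is unaffected. Decrypting the received ciphertext:
P0: T = 0x38, S = E(K, T) = 0x52; 0x9C ⊕ 0x52 = 0xCE.
P1: T = 0x39, S = E(K, T) = 0x53; 0x0A ⊕ 0x53 = 0x59.
P2: T = 0x3A, S = E(K, T) = 0x54; 0x28 ⊕ 0x54 = 0x7C.
P3: T = 0x3B, S = E(K, T) = 0x55; 0x30 ⊕ 0x55 = 0x65.
P4: T = 0x3C, S = E(K, T) = 0x56; 0xE0 ⊕ 0x56 = 0xB6.
Blocks that differ from the original plaintext: P4.

P0 = 0xCE, P1 = 0x59, P2 = 0x7C, P3 = 0x65, P4 = 0xB6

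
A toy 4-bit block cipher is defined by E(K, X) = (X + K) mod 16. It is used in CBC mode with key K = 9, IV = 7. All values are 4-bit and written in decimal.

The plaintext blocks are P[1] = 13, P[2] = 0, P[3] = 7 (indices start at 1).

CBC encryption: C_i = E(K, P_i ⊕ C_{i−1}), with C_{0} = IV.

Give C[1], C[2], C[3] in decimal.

C[1] = 3, C[2] = 12, C[3] = 4

C[1]: P[1] ⊕ 7 = 10; E(K, 10) = 3.
C[2]: P[2] ⊕ 3 = 3; E(K, 3) = 12.
C[3]: P[3] ⊕ 12 = 11; E(K, 11) = 4.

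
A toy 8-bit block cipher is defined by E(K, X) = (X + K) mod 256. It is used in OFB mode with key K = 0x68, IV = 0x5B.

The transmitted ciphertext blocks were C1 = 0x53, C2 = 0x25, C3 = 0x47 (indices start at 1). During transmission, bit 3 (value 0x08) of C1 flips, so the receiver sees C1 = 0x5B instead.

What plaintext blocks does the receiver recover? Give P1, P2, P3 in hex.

OFB decryption: S_i = E(K, S_{i−1}) with S_{0} = IV; P_i = C_i ⊕ S_i.
Only C1 changed, to 0x5B. In OFB, a change in C_i flips the same bit in P_i only; the keystream is unaffected. Decrypting the received ciphertext:
P1: S = E(K, 0x5B) = 0xC3; 0x5B ⊕ 0xC3 = 0x98.
P2: S = E(K, 0xC3) = 0x2B; 0x25 ⊕ 0x2B = 0x0E.
P3: S = E(K, 0x2B) = 0x93; 0x47 ⊕ 0x93 = 0xD4.
Blocks that differ from the original plaintext: P1.

P1 = 0x98, P2 = 0x0E, P3 = 0xD4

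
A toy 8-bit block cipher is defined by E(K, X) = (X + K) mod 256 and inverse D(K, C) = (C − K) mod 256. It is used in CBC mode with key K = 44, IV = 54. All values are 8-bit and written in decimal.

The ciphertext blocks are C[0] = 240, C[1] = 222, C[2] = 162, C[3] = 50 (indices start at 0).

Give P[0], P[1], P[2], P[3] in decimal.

P[0] = 242, P[1] = 66, P[2] = 168, P[3] = 164

CBC decryption: P_i = D(K, C_i) ⊕ C_{i−1}, with C_{−1} = IV.
P[0]: D(K, 240) = 196; 196 ⊕ 54 = 242.
P[1]: D(K, 222) = 178; 178 ⊕ 240 = 66.
P[2]: D(K, 162) = 118; 118 ⊕ 222 = 168.
P[3]: D(K, 50) = 6; 6 ⊕ 162 = 164.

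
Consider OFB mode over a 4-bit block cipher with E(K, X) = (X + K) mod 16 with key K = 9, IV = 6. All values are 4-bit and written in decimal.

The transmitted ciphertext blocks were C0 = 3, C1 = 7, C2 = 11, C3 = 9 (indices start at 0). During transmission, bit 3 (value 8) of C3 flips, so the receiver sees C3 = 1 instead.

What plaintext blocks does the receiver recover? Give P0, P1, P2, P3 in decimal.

P0 = 12, P1 = 15, P2 = 10, P3 = 11

OFB decryption: S_i = E(K, S_{i−1}) with S_{−1} = IV; P_i = C_i ⊕ S_i.
Only C3 changed, to 1. In OFB, a change in C_i flips the same bit in P_i only; the keystream is unaffected. Decrypting the received ciphertext:
P0: S = E(K, 6) = 15; 3 ⊕ 15 = 12.
P1: S = E(K, 15) = 8; 7 ⊕ 8 = 15.
P2: S = E(K, 8) = 1; 11 ⊕ 1 = 10.
P3: S = E(K, 1) = 10; 1 ⊕ 10 = 11.
Blocks that differ from the original plaintext: P3.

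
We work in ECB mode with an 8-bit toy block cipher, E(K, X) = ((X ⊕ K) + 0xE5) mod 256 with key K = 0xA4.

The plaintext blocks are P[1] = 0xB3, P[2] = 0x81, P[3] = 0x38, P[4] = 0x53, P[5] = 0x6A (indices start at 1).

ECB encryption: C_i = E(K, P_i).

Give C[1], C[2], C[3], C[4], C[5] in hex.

C[1] = 0xFC, C[2] = 0x0A, C[3] = 0x81, C[4] = 0xDC, C[5] = 0xB3

C[1]: E(K, 0xB3) = 0xFC.
C[2]: E(K, 0x81) = 0x0A.
C[3]: E(K, 0x38) = 0x81.
C[4]: E(K, 0x53) = 0xDC.
C[5]: E(K, 0x6A) = 0xB3.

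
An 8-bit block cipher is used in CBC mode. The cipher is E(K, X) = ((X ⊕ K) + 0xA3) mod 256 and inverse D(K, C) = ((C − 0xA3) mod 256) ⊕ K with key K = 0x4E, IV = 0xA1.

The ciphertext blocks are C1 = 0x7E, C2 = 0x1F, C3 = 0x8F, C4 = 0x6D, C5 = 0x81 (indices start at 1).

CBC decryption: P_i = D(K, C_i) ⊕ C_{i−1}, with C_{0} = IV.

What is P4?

P4: D(K, 0x6D) = 0x84; 0x84 ⊕ 0x8F = 0x0B.

P4 = 0x0B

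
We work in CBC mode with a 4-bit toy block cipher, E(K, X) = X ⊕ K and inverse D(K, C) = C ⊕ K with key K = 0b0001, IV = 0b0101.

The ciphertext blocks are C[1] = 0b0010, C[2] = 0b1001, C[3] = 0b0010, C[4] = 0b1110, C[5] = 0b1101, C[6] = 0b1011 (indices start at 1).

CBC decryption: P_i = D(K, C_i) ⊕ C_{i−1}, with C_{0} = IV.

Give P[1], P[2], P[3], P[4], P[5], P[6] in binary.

P[1] = 0b0110, P[2] = 0b1010, P[3] = 0b1010, P[4] = 0b1101, P[5] = 0b0010, P[6] = 0b0111

P[1]: D(K, 0b0010) = 0b0011; 0b0011 ⊕ 0b0101 = 0b0110.
P[2]: D(K, 0b1001) = 0b1000; 0b1000 ⊕ 0b0010 = 0b1010.
P[3]: D(K, 0b0010) = 0b0011; 0b0011 ⊕ 0b1001 = 0b1010.
P[4]: D(K, 0b1110) = 0b1111; 0b1111 ⊕ 0b0010 = 0b1101.
P[5]: D(K, 0b1101) = 0b1100; 0b1100 ⊕ 0b1110 = 0b0010.
P[6]: D(K, 0b1011) = 0b1010; 0b1010 ⊕ 0b1101 = 0b0111.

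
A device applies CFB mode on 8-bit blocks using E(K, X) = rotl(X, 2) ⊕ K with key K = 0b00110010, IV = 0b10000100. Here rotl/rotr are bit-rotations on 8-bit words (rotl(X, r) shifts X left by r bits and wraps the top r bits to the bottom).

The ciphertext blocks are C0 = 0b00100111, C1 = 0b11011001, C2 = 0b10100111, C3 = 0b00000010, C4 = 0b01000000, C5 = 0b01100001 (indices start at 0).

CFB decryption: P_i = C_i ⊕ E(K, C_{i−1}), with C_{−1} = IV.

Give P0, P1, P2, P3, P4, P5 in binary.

P0 = 0b00000111, P1 = 0b01110111, P2 = 0b11110010, P3 = 0b10101110, P4 = 0b01111010, P5 = 0b01010010

P0: E(K, 0b10000100) = 0b00100000; 0b00100111 ⊕ 0b00100000 = 0b00000111.
P1: E(K, 0b00100111) = 0b10101110; 0b11011001 ⊕ 0b10101110 = 0b01110111.
P2: E(K, 0b11011001) = 0b01010101; 0b10100111 ⊕ 0b01010101 = 0b11110010.
P3: E(K, 0b10100111) = 0b10101100; 0b00000010 ⊕ 0b10101100 = 0b10101110.
P4: E(K, 0b00000010) = 0b00111010; 0b01000000 ⊕ 0b00111010 = 0b01111010.
P5: E(K, 0b01000000) = 0b00110011; 0b01100001 ⊕ 0b00110011 = 0b01010010.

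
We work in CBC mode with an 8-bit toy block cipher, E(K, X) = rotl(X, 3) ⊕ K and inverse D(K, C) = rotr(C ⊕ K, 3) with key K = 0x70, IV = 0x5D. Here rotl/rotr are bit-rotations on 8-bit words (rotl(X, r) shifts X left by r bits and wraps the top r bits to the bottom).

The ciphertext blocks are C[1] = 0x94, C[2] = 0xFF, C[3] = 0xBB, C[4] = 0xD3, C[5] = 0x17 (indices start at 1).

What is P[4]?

P[4] = 0xCF

CBC decryption: P_i = D(K, C_i) ⊕ C_{i−1}, with C_{0} = IV.
P[4]: D(K, 0xD3) = 0x74; 0x74 ⊕ 0xBB = 0xCF.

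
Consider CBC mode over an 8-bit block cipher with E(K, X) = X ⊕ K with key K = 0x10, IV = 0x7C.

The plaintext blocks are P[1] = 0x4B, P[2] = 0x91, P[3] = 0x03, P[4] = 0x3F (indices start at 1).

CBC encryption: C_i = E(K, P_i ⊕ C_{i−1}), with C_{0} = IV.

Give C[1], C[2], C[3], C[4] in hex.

C[1]: P[1] ⊕ 0x7C = 0x37; E(K, 0x37) = 0x27.
C[2]: P[2] ⊕ 0x27 = 0xB6; E(K, 0xB6) = 0xA6.
C[3]: P[3] ⊕ 0xA6 = 0xA5; E(K, 0xA5) = 0xB5.
C[4]: P[4] ⊕ 0xB5 = 0x8A; E(K, 0x8A) = 0x9A.

C[1] = 0x27, C[2] = 0xA6, C[3] = 0xB5, C[4] = 0x9A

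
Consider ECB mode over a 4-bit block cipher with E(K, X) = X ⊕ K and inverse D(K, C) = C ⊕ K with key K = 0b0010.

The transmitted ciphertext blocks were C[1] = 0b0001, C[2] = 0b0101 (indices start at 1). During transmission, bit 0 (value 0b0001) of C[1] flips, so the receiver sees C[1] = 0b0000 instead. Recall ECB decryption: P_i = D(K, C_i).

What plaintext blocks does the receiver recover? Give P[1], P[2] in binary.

P[1] = 0b0010, P[2] = 0b0111

Only C[1] changed, to 0b0000. In ECB, a change in C_i affects only P_i. Decrypting the received ciphertext:
P[1]: D(K, 0b0000) = 0b0010.
P[2]: D(K, 0b0101) = 0b0111.
Blocks that differ from the original plaintext: P[1].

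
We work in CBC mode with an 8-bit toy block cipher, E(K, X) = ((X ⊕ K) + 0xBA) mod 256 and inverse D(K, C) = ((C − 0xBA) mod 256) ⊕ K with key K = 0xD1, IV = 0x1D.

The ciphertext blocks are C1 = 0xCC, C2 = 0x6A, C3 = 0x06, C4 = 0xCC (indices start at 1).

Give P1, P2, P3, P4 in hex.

P1 = 0xDE, P2 = 0xAD, P3 = 0xF7, P4 = 0xC5

CBC decryption: P_i = D(K, C_i) ⊕ C_{i−1}, with C_{0} = IV.
P1: D(K, 0xCC) = 0xC3; 0xC3 ⊕ 0x1D = 0xDE.
P2: D(K, 0x6A) = 0x61; 0x61 ⊕ 0xCC = 0xAD.
P3: D(K, 0x06) = 0x9D; 0x9D ⊕ 0x6A = 0xF7.
P4: D(K, 0xCC) = 0xC3; 0xC3 ⊕ 0x06 = 0xC5.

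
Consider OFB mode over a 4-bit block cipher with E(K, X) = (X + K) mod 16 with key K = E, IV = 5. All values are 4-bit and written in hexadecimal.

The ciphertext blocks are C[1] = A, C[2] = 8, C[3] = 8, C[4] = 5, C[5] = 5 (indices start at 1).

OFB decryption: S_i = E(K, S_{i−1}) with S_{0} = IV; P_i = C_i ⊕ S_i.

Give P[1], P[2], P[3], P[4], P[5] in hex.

P[1] = 9, P[2] = 9, P[3] = 7, P[4] = 8, P[5] = E

P[1]: S = E(K, 5) = 3; A ⊕ 3 = 9.
P[2]: S = E(K, 3) = 1; 8 ⊕ 1 = 9.
P[3]: S = E(K, 1) = F; 8 ⊕ F = 7.
P[4]: S = E(K, F) = D; 5 ⊕ D = 8.
P[5]: S = E(K, D) = B; 5 ⊕ B = E.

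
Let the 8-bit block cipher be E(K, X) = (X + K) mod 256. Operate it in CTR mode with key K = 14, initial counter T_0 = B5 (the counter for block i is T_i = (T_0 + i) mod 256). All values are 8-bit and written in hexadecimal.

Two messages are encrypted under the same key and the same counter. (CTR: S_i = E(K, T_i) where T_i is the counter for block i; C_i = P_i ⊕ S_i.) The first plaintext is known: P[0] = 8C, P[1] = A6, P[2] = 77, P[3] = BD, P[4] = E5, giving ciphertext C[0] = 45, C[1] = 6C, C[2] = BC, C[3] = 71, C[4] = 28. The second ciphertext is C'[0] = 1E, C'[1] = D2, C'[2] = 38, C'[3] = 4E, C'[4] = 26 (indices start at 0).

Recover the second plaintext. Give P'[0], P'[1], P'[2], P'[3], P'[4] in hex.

P'[0] = D7, P'[1] = 18, P'[2] = F3, P'[3] = 82, P'[4] = EB

In CTR with a reused counter, both messages share the same keystream S_i, so C_i ⊕ C'_i = P_i ⊕ P'_i and thus P'_i = P_i ⊕ C_i ⊕ C'_i.
P'[0]: 8C ⊕ 45 ⊕ 1E = D7.
P'[1]: A6 ⊕ 6C ⊕ D2 = 18.
P'[2]: 77 ⊕ BC ⊕ 38 = F3.
P'[3]: BD ⊕ 71 ⊕ 4E = 82.
P'[4]: E5 ⊕ 28 ⊕ 26 = EB.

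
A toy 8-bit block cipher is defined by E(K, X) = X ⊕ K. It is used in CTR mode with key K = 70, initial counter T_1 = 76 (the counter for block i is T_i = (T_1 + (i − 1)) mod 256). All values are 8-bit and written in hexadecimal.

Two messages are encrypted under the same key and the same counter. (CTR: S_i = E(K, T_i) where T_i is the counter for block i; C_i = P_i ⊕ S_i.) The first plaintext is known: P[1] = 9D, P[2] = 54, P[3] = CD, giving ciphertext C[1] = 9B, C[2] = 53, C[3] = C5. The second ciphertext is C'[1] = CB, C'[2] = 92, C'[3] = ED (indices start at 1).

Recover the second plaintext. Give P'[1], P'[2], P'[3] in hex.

P'[1] = CD, P'[2] = 95, P'[3] = E5

In CTR with a reused counter, both messages share the same keystream S_i, so C_i ⊕ C'_i = P_i ⊕ P'_i and thus P'_i = P_i ⊕ C_i ⊕ C'_i.
P'[1]: 9D ⊕ 9B ⊕ CB = CD.
P'[2]: 54 ⊕ 53 ⊕ 92 = 95.
P'[3]: CD ⊕ C5 ⊕ ED = E5.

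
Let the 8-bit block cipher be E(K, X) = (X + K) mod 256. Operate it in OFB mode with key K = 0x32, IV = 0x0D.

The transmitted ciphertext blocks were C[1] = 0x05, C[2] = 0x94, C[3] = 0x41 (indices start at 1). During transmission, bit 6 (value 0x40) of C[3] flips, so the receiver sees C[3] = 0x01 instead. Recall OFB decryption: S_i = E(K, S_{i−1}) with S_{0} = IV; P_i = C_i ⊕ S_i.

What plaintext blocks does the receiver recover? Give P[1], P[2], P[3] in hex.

Only C[3] changed, to 0x01. In OFB, a change in C_i flips the same bit in P_i only; the keystream is unaffected. Decrypting the received ciphertext:
P[1]: S = E(K, 0x0D) = 0x3F; 0x05 ⊕ 0x3F = 0x3A.
P[2]: S = E(K, 0x3F) = 0x71; 0x94 ⊕ 0x71 = 0xE5.
P[3]: S = E(K, 0x71) = 0xA3; 0x01 ⊕ 0xA3 = 0xA2.
Blocks that differ from the original plaintext: P[3].

P[1] = 0x3A, P[2] = 0xE5, P[3] = 0xA2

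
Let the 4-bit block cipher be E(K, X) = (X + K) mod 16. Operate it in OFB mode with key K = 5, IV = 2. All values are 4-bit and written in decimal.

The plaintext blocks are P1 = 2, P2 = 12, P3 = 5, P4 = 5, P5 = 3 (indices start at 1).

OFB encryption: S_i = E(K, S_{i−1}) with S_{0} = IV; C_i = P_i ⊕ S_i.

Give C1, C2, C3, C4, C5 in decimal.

C1 = 5, C2 = 0, C3 = 4, C4 = 3, C5 = 8

C1: S = E(K, 2) = 7; 2 ⊕ 7 = 5.
C2: S = E(K, 7) = 12; 12 ⊕ 12 = 0.
C3: S = E(K, 12) = 1; 5 ⊕ 1 = 4.
C4: S = E(K, 1) = 6; 5 ⊕ 6 = 3.
C5: S = E(K, 6) = 11; 3 ⊕ 11 = 8.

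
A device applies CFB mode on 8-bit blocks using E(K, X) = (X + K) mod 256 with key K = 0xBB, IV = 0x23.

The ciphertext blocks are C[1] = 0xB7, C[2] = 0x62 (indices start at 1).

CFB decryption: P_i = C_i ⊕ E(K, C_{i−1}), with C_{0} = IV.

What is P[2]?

P[2]: E(K, 0xB7) = 0x72; 0x62 ⊕ 0x72 = 0x10.

P[2] = 0x10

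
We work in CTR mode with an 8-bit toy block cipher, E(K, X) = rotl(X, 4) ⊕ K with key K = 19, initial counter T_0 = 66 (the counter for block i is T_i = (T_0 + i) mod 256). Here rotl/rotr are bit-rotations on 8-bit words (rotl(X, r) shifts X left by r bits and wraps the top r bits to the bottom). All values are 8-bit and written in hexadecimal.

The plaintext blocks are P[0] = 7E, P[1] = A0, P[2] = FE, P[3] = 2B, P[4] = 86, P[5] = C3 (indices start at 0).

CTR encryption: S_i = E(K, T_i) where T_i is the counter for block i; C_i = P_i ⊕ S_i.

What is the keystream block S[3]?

8F

C[0]: T = 66, S = E(K, T) = 7F; 7E ⊕ 7F = 01.
C[1]: T = 67, S = E(K, T) = 6F; A0 ⊕ 6F = CF.
C[2]: T = 68, S = E(K, T) = 9F; FE ⊕ 9F = 61.
C[3]: T = 69, S = E(K, T) = 8F; 2B ⊕ 8F = A4.
So S[3] = 8F.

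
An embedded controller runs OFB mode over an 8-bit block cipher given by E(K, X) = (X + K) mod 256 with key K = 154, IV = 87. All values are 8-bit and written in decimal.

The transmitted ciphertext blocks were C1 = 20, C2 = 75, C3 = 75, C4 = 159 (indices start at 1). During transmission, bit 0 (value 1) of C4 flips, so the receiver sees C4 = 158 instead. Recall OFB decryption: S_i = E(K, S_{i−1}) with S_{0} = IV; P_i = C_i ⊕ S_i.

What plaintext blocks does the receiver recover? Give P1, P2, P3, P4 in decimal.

Only C4 changed, to 158. In OFB, a change in C_i flips the same bit in P_i only; the keystream is unaffected. Decrypting the received ciphertext:
P1: S = E(K, 87) = 241; 20 ⊕ 241 = 229.
P2: S = E(K, 241) = 139; 75 ⊕ 139 = 192.
P3: S = E(K, 139) = 37; 75 ⊕ 37 = 110.
P4: S = E(K, 37) = 191; 158 ⊕ 191 = 33.
Blocks that differ from the original plaintext: P4.

P1 = 229, P2 = 192, P3 = 110, P4 = 33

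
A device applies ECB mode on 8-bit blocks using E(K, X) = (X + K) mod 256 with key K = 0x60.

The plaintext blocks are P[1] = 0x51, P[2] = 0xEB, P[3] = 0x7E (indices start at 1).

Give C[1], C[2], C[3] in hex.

ECB encryption: C_i = E(K, P_i).
C[1]: E(K, 0x51) = 0xB1.
C[2]: E(K, 0xEB) = 0x4B.
C[3]: E(K, 0x7E) = 0xDE.

C[1] = 0xB1, C[2] = 0x4B, C[3] = 0xDE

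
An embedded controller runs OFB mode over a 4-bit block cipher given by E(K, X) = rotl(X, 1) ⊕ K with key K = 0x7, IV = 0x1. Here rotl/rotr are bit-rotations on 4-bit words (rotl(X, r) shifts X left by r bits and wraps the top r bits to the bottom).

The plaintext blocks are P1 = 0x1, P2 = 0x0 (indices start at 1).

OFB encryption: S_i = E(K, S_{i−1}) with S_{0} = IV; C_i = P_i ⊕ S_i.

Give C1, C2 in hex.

C1 = 0x4, C2 = 0xD

C1: S = E(K, 0x1) = 0x5; 0x1 ⊕ 0x5 = 0x4.
C2: S = E(K, 0x5) = 0xD; 0x0 ⊕ 0xD = 0xD.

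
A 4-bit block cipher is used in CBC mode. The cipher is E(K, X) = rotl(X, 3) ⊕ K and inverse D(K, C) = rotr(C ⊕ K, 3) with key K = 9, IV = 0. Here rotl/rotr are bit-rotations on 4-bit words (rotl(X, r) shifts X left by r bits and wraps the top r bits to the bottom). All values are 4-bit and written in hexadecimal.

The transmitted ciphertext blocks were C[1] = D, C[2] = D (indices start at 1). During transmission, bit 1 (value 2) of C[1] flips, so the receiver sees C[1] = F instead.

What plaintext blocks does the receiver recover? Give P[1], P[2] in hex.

P[1] = C, P[2] = 7

CBC decryption: P_i = D(K, C_i) ⊕ C_{i−1}, with C_{0} = IV.
Only C[1] changed, to F. In CBC, a change in C_i garbles P_i and flips the same bit in P_{i+1}. Decrypting the received ciphertext:
P[1]: D(K, F) = C; C ⊕ 0 = C.
P[2]: D(K, D) = 8; 8 ⊕ F = 7.
Blocks that differ from the original plaintext: P[1], P[2].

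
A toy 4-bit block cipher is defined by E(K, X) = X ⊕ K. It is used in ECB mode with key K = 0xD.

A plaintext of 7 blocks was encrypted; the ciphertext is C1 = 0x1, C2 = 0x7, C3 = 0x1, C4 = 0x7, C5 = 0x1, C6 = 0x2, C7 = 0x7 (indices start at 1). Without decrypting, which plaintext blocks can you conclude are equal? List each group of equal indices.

ECB encrypts each block independently with the same key, so equal ciphertext blocks imply equal plaintext blocks.
C1 = C3 = C5 = 0x1, so P1 = P3 = P5.
C2 = C4 = C7 = 0x7, so P2 = P4 = P7.

P1 = P3 = P5; P2 = P4 = P7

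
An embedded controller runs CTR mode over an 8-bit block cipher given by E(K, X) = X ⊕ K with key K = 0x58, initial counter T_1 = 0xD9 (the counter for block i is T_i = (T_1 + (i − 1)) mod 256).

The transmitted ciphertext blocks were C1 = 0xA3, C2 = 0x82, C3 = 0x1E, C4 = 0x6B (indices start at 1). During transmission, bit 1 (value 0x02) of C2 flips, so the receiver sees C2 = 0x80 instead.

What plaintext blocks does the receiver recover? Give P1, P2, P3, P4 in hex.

P1 = 0x22, P2 = 0x02, P3 = 0x9D, P4 = 0xEF

CTR decryption: S_i = E(K, T_i) where T_i is the counter for block i; P_i = C_i ⊕ S_i.
Only C2 changed, to 0x80. In CTR, a change in C_i flips the same bit in P_i only; the keystream is unaffected. Decrypting the received ciphertext:
P1: T = 0xD9, S = E(K, T) = 0x81; 0xA3 ⊕ 0x81 = 0x22.
P2: T = 0xDA, S = E(K, T) = 0x82; 0x80 ⊕ 0x82 = 0x02.
P3: T = 0xDB, S = E(K, T) = 0x83; 0x1E ⊕ 0x83 = 0x9D.
P4: T = 0xDC, S = E(K, T) = 0x84; 0x6B ⊕ 0x84 = 0xEF.
Blocks that differ from the original plaintext: P2.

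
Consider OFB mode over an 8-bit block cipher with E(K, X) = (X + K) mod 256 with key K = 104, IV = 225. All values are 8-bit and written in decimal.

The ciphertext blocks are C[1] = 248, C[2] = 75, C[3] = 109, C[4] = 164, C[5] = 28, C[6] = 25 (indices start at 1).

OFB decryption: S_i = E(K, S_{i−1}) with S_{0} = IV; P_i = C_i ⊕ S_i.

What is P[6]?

P[1]: S = E(K, 225) = 73; 248 ⊕ 73 = 177.
P[2]: S = E(K, 73) = 177; 75 ⊕ 177 = 250.
P[3]: S = E(K, 177) = 25; 109 ⊕ 25 = 116.
P[4]: S = E(K, 25) = 129; 164 ⊕ 129 = 37.
P[5]: S = E(K, 129) = 233; 28 ⊕ 233 = 245.
P[6]: S = E(K, 233) = 81; 25 ⊕ 81 = 72.

P[6] = 72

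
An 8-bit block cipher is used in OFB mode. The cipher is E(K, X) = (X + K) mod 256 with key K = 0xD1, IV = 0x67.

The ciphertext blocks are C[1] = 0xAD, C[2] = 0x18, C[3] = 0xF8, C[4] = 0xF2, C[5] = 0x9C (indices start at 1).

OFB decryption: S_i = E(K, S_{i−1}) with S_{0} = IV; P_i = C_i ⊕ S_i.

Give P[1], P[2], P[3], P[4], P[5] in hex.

P[1]: S = E(K, 0x67) = 0x38; 0xAD ⊕ 0x38 = 0x95.
P[2]: S = E(K, 0x38) = 0x09; 0x18 ⊕ 0x09 = 0x11.
P[3]: S = E(K, 0x09) = 0xDA; 0xF8 ⊕ 0xDA = 0x22.
P[4]: S = E(K, 0xDA) = 0xAB; 0xF2 ⊕ 0xAB = 0x59.
P[5]: S = E(K, 0xAB) = 0x7C; 0x9C ⊕ 0x7C = 0xE0.

P[1] = 0x95, P[2] = 0x11, P[3] = 0x22, P[4] = 0x59, P[5] = 0xE0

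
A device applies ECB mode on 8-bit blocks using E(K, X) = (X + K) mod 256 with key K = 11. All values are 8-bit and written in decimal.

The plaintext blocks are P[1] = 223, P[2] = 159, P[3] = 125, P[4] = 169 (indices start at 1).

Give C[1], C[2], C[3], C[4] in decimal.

ECB encryption: C_i = E(K, P_i).
C[1]: E(K, 223) = 234.
C[2]: E(K, 159) = 170.
C[3]: E(K, 125) = 136.
C[4]: E(K, 169) = 180.

C[1] = 234, C[2] = 170, C[3] = 136, C[4] = 180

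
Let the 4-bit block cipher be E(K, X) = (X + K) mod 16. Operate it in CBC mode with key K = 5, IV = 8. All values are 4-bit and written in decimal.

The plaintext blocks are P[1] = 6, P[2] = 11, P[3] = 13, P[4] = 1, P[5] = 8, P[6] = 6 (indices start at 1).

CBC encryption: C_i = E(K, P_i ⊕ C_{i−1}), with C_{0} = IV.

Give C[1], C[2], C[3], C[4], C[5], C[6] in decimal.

C[1]: P[1] ⊕ 8 = 14; E(K, 14) = 3.
C[2]: P[2] ⊕ 3 = 8; E(K, 8) = 13.
C[3]: P[3] ⊕ 13 = 0; E(K, 0) = 5.
C[4]: P[4] ⊕ 5 = 4; E(K, 4) = 9.
C[5]: P[5] ⊕ 9 = 1; E(K, 1) = 6.
C[6]: P[6] ⊕ 6 = 0; E(K, 0) = 5.

C[1] = 3, C[2] = 13, C[3] = 5, C[4] = 9, C[5] = 6, C[6] = 5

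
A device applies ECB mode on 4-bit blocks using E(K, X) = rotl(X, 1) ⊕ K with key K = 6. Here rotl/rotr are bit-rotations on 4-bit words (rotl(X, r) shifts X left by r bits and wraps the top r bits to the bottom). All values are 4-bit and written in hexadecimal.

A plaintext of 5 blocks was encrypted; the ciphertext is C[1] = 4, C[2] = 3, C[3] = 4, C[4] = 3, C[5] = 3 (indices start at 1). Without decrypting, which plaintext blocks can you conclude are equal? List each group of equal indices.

P[1] = P[3]; P[2] = P[4] = P[5]

ECB encrypts each block independently with the same key, so equal ciphertext blocks imply equal plaintext blocks.
C[1] = C[3] = 4, so P[1] = P[3].
C[2] = C[4] = C[5] = 3, so P[2] = P[4] = P[5].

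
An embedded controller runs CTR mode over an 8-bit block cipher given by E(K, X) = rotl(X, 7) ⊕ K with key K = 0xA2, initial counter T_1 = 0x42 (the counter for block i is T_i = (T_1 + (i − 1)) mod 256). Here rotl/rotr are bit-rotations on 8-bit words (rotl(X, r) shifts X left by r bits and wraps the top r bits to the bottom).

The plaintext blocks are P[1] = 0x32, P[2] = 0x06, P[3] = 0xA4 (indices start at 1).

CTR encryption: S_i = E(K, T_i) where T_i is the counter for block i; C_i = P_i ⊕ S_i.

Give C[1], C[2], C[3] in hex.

C[1] = 0xB1, C[2] = 0x05, C[3] = 0x24

C[1]: T = 0x42, S = E(K, T) = 0x83; 0x32 ⊕ 0x83 = 0xB1.
C[2]: T = 0x43, S = E(K, T) = 0x03; 0x06 ⊕ 0x03 = 0x05.
C[3]: T = 0x44, S = E(K, T) = 0x80; 0xA4 ⊕ 0x80 = 0x24.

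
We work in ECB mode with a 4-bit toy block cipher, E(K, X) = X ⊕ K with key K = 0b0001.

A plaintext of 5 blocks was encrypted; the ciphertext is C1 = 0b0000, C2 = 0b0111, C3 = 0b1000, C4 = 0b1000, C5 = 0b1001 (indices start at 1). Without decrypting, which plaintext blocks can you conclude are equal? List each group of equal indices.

ECB encrypts each block independently with the same key, so equal ciphertext blocks imply equal plaintext blocks.
C3 = C4 = 0b1000, so P3 = P4.

P3 = P4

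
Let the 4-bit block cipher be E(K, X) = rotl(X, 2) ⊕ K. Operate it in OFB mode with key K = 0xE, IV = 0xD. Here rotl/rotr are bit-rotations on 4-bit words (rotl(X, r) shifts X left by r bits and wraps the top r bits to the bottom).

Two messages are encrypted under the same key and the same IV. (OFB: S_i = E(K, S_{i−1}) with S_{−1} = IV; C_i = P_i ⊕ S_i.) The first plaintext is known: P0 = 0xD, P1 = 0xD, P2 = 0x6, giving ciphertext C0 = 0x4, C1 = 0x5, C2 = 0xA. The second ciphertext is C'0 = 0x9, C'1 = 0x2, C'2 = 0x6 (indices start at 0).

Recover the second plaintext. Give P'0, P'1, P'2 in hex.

In OFB with a reused IV, both messages share the same keystream S_i, so C_i ⊕ C'_i = P_i ⊕ P'_i and thus P'_i = P_i ⊕ C_i ⊕ C'_i.
P'0: 0xD ⊕ 0x4 ⊕ 0x9 = 0x0.
P'1: 0xD ⊕ 0x5 ⊕ 0x2 = 0xA.
P'2: 0x6 ⊕ 0xA ⊕ 0x6 = 0xA.

P'0 = 0x0, P'1 = 0xA, P'2 = 0xA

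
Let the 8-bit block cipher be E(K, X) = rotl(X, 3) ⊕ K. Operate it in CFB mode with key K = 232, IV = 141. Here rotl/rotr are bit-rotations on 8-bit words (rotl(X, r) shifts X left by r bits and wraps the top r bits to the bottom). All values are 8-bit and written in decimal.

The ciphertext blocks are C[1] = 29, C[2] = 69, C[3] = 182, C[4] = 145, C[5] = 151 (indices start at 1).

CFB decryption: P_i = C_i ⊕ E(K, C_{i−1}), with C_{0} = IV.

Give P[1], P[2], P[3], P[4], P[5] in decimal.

P[1]: E(K, 141) = 132; 29 ⊕ 132 = 153.
P[2]: E(K, 29) = 0; 69 ⊕ 0 = 69.
P[3]: E(K, 69) = 194; 182 ⊕ 194 = 116.
P[4]: E(K, 182) = 93; 145 ⊕ 93 = 204.
P[5]: E(K, 145) = 100; 151 ⊕ 100 = 243.

P[1] = 153, P[2] = 69, P[3] = 116, P[4] = 204, P[5] = 243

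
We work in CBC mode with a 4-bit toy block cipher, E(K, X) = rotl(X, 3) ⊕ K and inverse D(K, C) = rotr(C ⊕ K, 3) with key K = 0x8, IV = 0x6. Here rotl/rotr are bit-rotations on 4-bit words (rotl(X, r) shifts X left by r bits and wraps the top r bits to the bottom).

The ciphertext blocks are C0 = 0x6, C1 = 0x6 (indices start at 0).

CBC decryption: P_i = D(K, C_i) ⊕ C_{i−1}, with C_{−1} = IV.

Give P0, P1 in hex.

P0 = 0xB, P1 = 0xB

P0: D(K, 0x6) = 0xD; 0xD ⊕ 0x6 = 0xB.
P1: D(K, 0x6) = 0xD; 0xD ⊕ 0x6 = 0xB.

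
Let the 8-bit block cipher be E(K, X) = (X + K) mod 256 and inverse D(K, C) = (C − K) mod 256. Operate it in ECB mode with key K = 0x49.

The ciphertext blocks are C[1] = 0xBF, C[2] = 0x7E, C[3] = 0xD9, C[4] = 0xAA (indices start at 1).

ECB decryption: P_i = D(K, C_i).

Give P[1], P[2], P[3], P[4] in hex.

P[1]: D(K, 0xBF) = 0x76.
P[2]: D(K, 0x7E) = 0x35.
P[3]: D(K, 0xD9) = 0x90.
P[4]: D(K, 0xAA) = 0x61.

P[1] = 0x76, P[2] = 0x35, P[3] = 0x90, P[4] = 0x61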